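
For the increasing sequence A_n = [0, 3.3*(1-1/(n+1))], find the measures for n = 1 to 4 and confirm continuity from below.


By continuity of measure from below: if A_n increases to A, then m(A_n) -> m(A).
Here A = [0, 3.3], so m(A) = 3.3
Step 1: a_1 = 3.3*(1 - 1/2) = 1.65, m(A_1) = 1.65
Step 2: a_2 = 3.3*(1 - 1/3) = 2.2, m(A_2) = 2.2
Step 3: a_3 = 3.3*(1 - 1/4) = 2.475, m(A_3) = 2.475
Step 4: a_4 = 3.3*(1 - 1/5) = 2.64, m(A_4) = 2.64
Limit: m(A_n) -> m([0,3.3]) = 3.3


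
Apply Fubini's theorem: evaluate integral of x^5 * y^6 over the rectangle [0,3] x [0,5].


By Fubini's theorem, the double integral factors as a product of single integrals:
Step 1: integral_0^3 x^5 dx = [x^6/6] from 0 to 3
     = 3^6/6 = 121.5
Step 2: integral_0^5 y^6 dy = [y^7/7] from 0 to 5
     = 5^7/7 = 11160.714286
Step 3: Double integral = 121.5 * 11160.714286 = 1.356027e+06


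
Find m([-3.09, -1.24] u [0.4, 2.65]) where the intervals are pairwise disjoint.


For pairwise disjoint intervals, m(union) = sum of lengths.
= (-1.24 - -3.09) + (2.65 - 0.4)
= 1.85 + 2.25
= 4.1


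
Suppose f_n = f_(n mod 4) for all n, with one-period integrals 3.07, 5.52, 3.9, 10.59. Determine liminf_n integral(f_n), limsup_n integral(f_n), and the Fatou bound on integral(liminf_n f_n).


The sequence (integral(f_n)) is periodic with period 4, repeating the values 3.07, 5.52, 3.9, 10.59 indefinitely.
Step 1: For a periodic sequence, every tail (a_m, a_(m+1), ...) contains all 4 period values infinitely often.
Step 2: Hence inf of every tail = min of the period values = min(3.07, 5.52, 3.9, 10.59) = 3.07.
        liminf_n integral(f_n) = sup over m of (inf of tail from m) = 3.07.
Step 3: Similarly sup of every tail = max of the period values = 10.59.
        limsup_n integral(f_n) = 10.59.
Step 4: Fatou's lemma: integral(liminf_n f_n) <= liminf_n integral(f_n) = 3.07.
        So the integral of the pointwise liminf is at most 3.07.


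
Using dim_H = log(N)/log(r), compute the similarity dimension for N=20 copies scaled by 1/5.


For a self-similar set with N copies scaled by 1/r:
dim_H = log(N)/log(r) = log(20)/log(5)
= 2.995732/1.609438
= 1.861353


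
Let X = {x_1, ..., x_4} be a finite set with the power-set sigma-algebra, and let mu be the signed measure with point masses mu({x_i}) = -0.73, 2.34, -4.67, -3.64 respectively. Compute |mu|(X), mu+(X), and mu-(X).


Step 1: Every measurable set is a union of atoms (the cells / points), so a Hahn decomposition is
  obtained by grouping atoms by sign: P = union of atoms with mu > 0, N = union of the remaining atoms.
  Atoms in P (indices): 2;  atoms in N (indices): 1, 3, 4
  Positive values: 2.34
  Negative values: -0.73, -4.67, -3.64
Step 2: mu+(X) = mu(P) = sum of positive atom values = 2.34
Step 3: mu-(X) = -mu(N) = sum of |negative atom values| = 9.04
Step 4: |mu|(X) = mu+(X) + mu-(X) = 2.34 + 9.04 = 11.38


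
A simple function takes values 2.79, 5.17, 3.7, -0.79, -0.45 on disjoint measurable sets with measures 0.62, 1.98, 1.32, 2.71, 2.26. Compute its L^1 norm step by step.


Step 1: Compute |f_i|^1 for each value:
  |2.79|^1 = 2.79
  |5.17|^1 = 5.17
  |3.7|^1 = 3.7
  |-0.79|^1 = 0.79
  |-0.45|^1 = 0.45
Step 2: Multiply by measures and sum:
  2.79 * 0.62 = 1.7298
  5.17 * 1.98 = 10.2366
  3.7 * 1.32 = 4.884
  0.79 * 2.71 = 2.1409
  0.45 * 2.26 = 1.017
Sum = 1.7298 + 10.2366 + 4.884 + 2.1409 + 1.017 = 20.0083
Step 3: Take the p-th root:
||f||_1 = (20.0083)^(1/1) = 20.0083


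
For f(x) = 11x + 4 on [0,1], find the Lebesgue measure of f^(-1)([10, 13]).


f^(-1)([10, 13]) = {x : 10 <= 11x + 4 <= 13}
Solving: (10 - 4)/11 <= x <= (13 - 4)/11
= [0.545455, 0.818182]
Intersecting with [0,1]: [0.545455, 0.818182]
Measure = 0.818182 - 0.545455 = 0.272727


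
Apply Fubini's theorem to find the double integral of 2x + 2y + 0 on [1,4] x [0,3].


By Fubini, integrate in x first, then y.
Step 1: Fix y, integrate over x in [1,4]:
  integral(2x + 2y + 0, x=1..4)
  = 2*(4^2 - 1^2)/2 + (2y + 0)*(4 - 1)
  = 15 + (2y + 0)*3
  = 15 + 6y + 0
  = 15 + 6y
Step 2: Integrate over y in [0,3]:
  integral(15 + 6y, y=0..3)
  = 15*3 + 6*(3^2 - 0^2)/2
  = 45 + 27
  = 72


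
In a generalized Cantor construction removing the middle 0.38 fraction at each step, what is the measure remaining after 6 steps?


Step 1: At each step, fraction remaining = 1 - 0.38 = 0.62
Step 2: After 6 steps, measure = (0.62)^6
Step 3: Computing the power step by step:
  After step 1: 0.62
  After step 2: 0.3844
  After step 3: 0.238328
  After step 4: 0.147763
  After step 5: 0.091613
  ...
Result = 0.0568


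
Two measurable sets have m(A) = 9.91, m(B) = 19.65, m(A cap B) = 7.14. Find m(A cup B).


By inclusion-exclusion: m(A u B) = m(A) + m(B) - m(A n B)
= 9.91 + 19.65 - 7.14
= 22.42


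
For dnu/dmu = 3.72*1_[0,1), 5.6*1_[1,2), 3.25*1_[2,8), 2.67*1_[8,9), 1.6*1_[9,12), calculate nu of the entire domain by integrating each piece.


Integrate each piece of the Radon-Nikodym derivative:
Step 1: integral_0^1 3.72 dx = 3.72*(1-0) = 3.72*1 = 3.72
Step 2: integral_1^2 5.6 dx = 5.6*(2-1) = 5.6*1 = 5.6
Step 3: integral_2^8 3.25 dx = 3.25*(8-2) = 3.25*6 = 19.5
Step 4: integral_8^9 2.67 dx = 2.67*(9-8) = 2.67*1 = 2.67
Step 5: integral_9^12 1.6 dx = 1.6*(12-9) = 1.6*3 = 4.8
Total: 3.72 + 5.6 + 19.5 + 2.67 + 4.8 = 36.29


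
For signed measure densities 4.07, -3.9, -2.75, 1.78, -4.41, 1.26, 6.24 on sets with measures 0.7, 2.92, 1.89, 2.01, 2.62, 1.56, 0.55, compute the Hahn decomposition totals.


Step 1: Compute signed measure on each set:
  Set 1: 4.07 * 0.7 = 2.849
  Set 2: -3.9 * 2.92 = -11.388
  Set 3: -2.75 * 1.89 = -5.1975
  Set 4: 1.78 * 2.01 = 3.5778
  Set 5: -4.41 * 2.62 = -11.5542
  Set 6: 1.26 * 1.56 = 1.9656
  Set 7: 6.24 * 0.55 = 3.432
Step 2: Total signed measure = (2.849) + (-11.388) + (-5.1975) + (3.5778) + (-11.5542) + (1.9656) + (3.432)
     = -16.3153
Step 3: Positive part mu+(X) = sum of positive contributions = 11.8244
Step 4: Negative part mu-(X) = |sum of negative contributions| = 28.1397


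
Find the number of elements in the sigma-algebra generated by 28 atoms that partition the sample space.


Each element of the sigma-algebra is a union of some subset of the 28 atoms.
The number of such subsets is 2^28 = 268435456.


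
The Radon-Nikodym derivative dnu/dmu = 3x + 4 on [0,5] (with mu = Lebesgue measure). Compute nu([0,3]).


nu(A) = integral_A (dnu/dmu) dmu = integral_0^3 (3x + 4) dx
Step 1: Antiderivative F(x) = (3/2)x^2 + 4x
Step 2: F(3) = (3/2)*3^2 + 4*3 = 13.5 + 12 = 25.5
Step 3: F(0) = (3/2)*0^2 + 4*0 = 0.0 + 0 = 0.0
Step 4: nu([0,3]) = F(3) - F(0) = 25.5 - 0.0 = 25.5


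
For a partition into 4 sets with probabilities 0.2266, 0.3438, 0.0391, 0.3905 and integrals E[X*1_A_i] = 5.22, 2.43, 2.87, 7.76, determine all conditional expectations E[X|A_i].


For each cell A_i: E[X|A_i] = E[X*1_A_i] / P(A_i)
Step 1: E[X|A_1] = 5.22 / 0.2266 = 23.036187
Step 2: E[X|A_2] = 2.43 / 0.3438 = 7.068063
Step 3: E[X|A_3] = 2.87 / 0.0391 = 73.401535
Step 4: E[X|A_4] = 7.76 / 0.3905 = 19.871959
Verification: E[X] = sum E[X*1_A_i] = 5.22 + 2.43 + 2.87 + 7.76 = 18.28


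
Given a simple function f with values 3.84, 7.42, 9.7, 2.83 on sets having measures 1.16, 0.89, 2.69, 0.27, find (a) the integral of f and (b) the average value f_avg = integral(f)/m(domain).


Step 1: Integral = sum(value_i * measure_i)
= 3.84*1.16 + 7.42*0.89 + 9.7*2.69 + 2.83*0.27
= 4.4544 + 6.6038 + 26.093 + 0.7641
= 37.9153
Step 2: Total measure of domain = 1.16 + 0.89 + 2.69 + 0.27 = 5.01
Step 3: Average value = 37.9153 / 5.01 = 7.567924


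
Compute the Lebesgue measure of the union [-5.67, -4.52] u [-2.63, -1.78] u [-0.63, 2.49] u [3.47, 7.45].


For pairwise disjoint intervals, m(union) = sum of lengths.
= (-4.52 - -5.67) + (-1.78 - -2.63) + (2.49 - -0.63) + (7.45 - 3.47)
= 1.15 + 0.85 + 3.12 + 3.98
= 9.1


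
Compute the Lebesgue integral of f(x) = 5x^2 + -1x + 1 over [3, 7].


The Lebesgue integral of a Riemann-integrable function agrees with the Riemann integral.
Antiderivative F(x) = (5/3)x^3 + (-1/2)x^2 + 1x
F(7) = (5/3)*7^3 + (-1/2)*7^2 + 1*7
     = (5/3)*343 + (-1/2)*49 + 1*7
     = 571.666667 + -24.5 + 7
     = 554.166667
F(3) = 43.5
Integral = F(7) - F(3) = 554.166667 - 43.5 = 510.666667


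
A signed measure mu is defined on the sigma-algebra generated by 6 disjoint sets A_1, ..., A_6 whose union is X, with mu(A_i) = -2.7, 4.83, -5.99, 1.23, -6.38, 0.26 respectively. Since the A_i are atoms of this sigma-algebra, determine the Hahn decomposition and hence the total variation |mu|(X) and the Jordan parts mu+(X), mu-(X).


Step 1: Every measurable set is a union of atoms (the cells / points), so a Hahn decomposition is
  obtained by grouping atoms by sign: P = union of atoms with mu > 0, N = union of the remaining atoms.
  Atoms in P (indices): 2, 4, 6;  atoms in N (indices): 1, 3, 5
  Positive values: 4.83, 1.23, 0.26
  Negative values: -2.7, -5.99, -6.38
Step 2: mu+(X) = mu(P) = sum of positive atom values = 6.32
Step 3: mu-(X) = -mu(N) = sum of |negative atom values| = 15.07
Step 4: |mu|(X) = mu+(X) + mu-(X) = 6.32 + 15.07 = 21.39


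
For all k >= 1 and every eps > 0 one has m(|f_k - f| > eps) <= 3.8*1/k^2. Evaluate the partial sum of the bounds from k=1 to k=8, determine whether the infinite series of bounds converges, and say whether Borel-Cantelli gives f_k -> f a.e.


Step 1: List the terms 3.8*1/k^2 for k = 1 to 8:
  k=1: 3.8
  k=2: 0.95
  k=3: 0.422222
  k=4: 0.2375
  k=5: 0.152
  k=6: 0.105556
  k=7: 0.077551
  k=8: 0.059375
Step 2: Partial sum = 3.8 + 0.95 + 0.422222 + 0.2375 + 0.152 + 0.105556 + 0.077551 + 0.059375
     = 5.804204
Step 3: The full series sum_(k>=1) 3.8*1/k^2 converges (p-series with p = 2 > 1; a constant multiple of a convergent series converges).
Step 4: Fix eps > 0. Since sum_k m(|f_k - f| > eps) < infinity, the Borel-Cantelli lemma gives
        m(limsup_k {|f_k - f| > eps}) = 0, i.e. for a.e. x, |f_k(x) - f(x)| <= eps for all large k.
        Applying this with eps = 1/j for j = 1, 2, ... and intersecting the countably many full-measure sets,
        for a.e. x we get limsup_k |f_k(x) - f(x)| <= 1/j for every j, hence f_k -> f almost everywhere.
Conclusion: series converges; Borel-Cantelli yields f_k -> f a.e.


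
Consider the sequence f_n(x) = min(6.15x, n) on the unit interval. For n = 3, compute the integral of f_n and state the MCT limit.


f(x) = 6.15x on [0,1]; f_n(x) = min(6.15x, n). At n = 3:
Step 1: f(x) reaches 3 at x = 3/6.15 = 0.487805
Step 2: integral(f_3) = integral(6.15x, 0, 0.487805) + integral(3, 0.487805, 1)
       = 6.15*0.487805^2/2 + 3*(1 - 0.487805)
       = 0.731707 + 1.536585
       = 2.268293
Step 3: As n -> infinity, f_n increases to f, so by MCT integral(f_n) -> integral(f) = 6.15/2 = 3.075.
Convergence: integral(f_3) = 2.268293 -> 3.075 as n -> infinity


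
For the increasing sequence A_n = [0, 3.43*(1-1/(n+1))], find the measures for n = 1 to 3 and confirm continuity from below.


By continuity of measure from below: if A_n increases to A, then m(A_n) -> m(A).
Here A = [0, 3.43], so m(A) = 3.43
Step 1: a_1 = 3.43*(1 - 1/2) = 1.715, m(A_1) = 1.715
Step 2: a_2 = 3.43*(1 - 1/3) = 2.2867, m(A_2) = 2.2867
Step 3: a_3 = 3.43*(1 - 1/4) = 2.5725, m(A_3) = 2.5725
Limit: m(A_n) -> m([0,3.43]) = 3.43


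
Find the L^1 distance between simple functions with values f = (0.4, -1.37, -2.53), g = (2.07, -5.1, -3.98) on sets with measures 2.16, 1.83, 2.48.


Step 1: Compute differences f_i - g_i:
  0.4 - 2.07 = -1.67
  -1.37 - -5.1 = 3.73
  -2.53 - -3.98 = 1.45
Step 2: Compute |diff|^1 * measure for each set:
  |-1.67|^1 * 2.16 = 1.67 * 2.16 = 3.6072
  |3.73|^1 * 1.83 = 3.73 * 1.83 = 6.8259
  |1.45|^1 * 2.48 = 1.45 * 2.48 = 3.596
Step 3: Sum = 14.0291
Step 4: ||f-g||_1 = (14.0291)^(1/1) = 14.0291


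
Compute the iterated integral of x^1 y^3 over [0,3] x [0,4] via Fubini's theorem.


By Fubini's theorem, the double integral factors as a product of single integrals:
Step 1: integral_0^3 x^1 dx = [x^2/2] from 0 to 3
     = 3^2/2 = 4.5
Step 2: integral_0^4 y^3 dy = [y^4/4] from 0 to 4
     = 4^4/4 = 64
Step 3: Double integral = 4.5 * 64 = 288


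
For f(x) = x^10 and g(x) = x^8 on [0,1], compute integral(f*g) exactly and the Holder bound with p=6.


Step 1: Exact integral of f*g = integral(x^18, 0, 1) = 1/19
     = 0.052632
Step 2: Holder bound with p=6, q=1.2:
  ||f||_p = (integral x^60 dx)^(1/6) = (1/61)^(1/6) = 0.504017
  ||g||_q = (integral x^9.6 dx)^(1/1.2) = (1/10.6)^(1/1.2) = 0.139823
Step 3: Holder bound = ||f||_p * ||g||_q = 0.504017 * 0.139823 = 0.070473
Verification: 0.052632 <= 0.070473 (Holder holds)


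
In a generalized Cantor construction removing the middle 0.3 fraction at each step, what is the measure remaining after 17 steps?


Step 1: At each step, fraction remaining = 1 - 0.3 = 0.7
Step 2: After 17 steps, measure = (0.7)^17
Result = 0.002326


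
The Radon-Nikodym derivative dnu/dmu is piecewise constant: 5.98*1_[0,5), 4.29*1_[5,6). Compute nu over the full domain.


Integrate each piece of the Radon-Nikodym derivative:
Step 1: integral_0^5 5.98 dx = 5.98*(5-0) = 5.98*5 = 29.9
Step 2: integral_5^6 4.29 dx = 4.29*(6-5) = 4.29*1 = 4.29
Total: 29.9 + 4.29 = 34.19


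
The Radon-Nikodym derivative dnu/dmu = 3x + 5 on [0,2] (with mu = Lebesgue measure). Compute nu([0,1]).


nu(A) = integral_A (dnu/dmu) dmu = integral_0^1 (3x + 5) dx
Step 1: Antiderivative F(x) = (3/2)x^2 + 5x
Step 2: F(1) = (3/2)*1^2 + 5*1 = 1.5 + 5 = 6.5
Step 3: F(0) = (3/2)*0^2 + 5*0 = 0.0 + 0 = 0.0
Step 4: nu([0,1]) = F(1) - F(0) = 6.5 - 0.0 = 6.5


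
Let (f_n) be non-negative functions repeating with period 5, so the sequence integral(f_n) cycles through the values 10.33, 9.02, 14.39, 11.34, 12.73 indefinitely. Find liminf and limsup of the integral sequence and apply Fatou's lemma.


The sequence (integral(f_n)) is periodic with period 5, repeating the values 10.33, 9.02, 14.39, 11.34, 12.73 indefinitely.
Step 1: For a periodic sequence, every tail (a_m, a_(m+1), ...) contains all 5 period values infinitely often.
Step 2: Hence inf of every tail = min of the period values = min(10.33, 9.02, 14.39, 11.34, 12.73) = 9.02.
        liminf_n integral(f_n) = sup over m of (inf of tail from m) = 9.02.
Step 3: Similarly sup of every tail = max of the period values = 14.39.
        limsup_n integral(f_n) = 14.39.
Step 4: Fatou's lemma: integral(liminf_n f_n) <= liminf_n integral(f_n) = 9.02.
        So the integral of the pointwise liminf is at most 9.02.


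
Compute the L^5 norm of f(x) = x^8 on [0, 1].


Step 1: ||f||_5 = (integral_0^1 |x^8|^5 dx)^(1/5)
     = (integral_0^1 x^40 dx)^(1/5)
Step 2: integral_0^1 x^40 dx = [x^41/(41)] from 0 to 1 = 1^41/41
     = 1/41 = 0.02439
Step 3: ||f||_5 = (0.02439)^(1/5) = 0.475821


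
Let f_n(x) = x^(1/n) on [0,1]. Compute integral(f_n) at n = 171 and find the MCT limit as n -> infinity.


At n = 171: f_171(x) = x^(1/171).
Step 1: integral(x^(1/171), 0, 1) = [x^(1/171+1) / (1/171+1)] from 0 to 1
     = 1 / (1/171 + 1) = 1 / ((171+1)/171) = 171/(171+1)
     = 171/172 = 0.994186
Step 2: As n -> infinity, f_n(x) = x^(1/n) -> 1 for x in (0,1], and f_n is increasing in n.
By MCT, lim_n integral(f_n) = integral(lim_n f_n) = integral(1, 0, 1) = 1.
Step 3: Verify convergence: 171/172 = 0.994186 -> 1


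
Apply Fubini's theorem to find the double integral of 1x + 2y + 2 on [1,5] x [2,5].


By Fubini, integrate in x first, then y.
Step 1: Fix y, integrate over x in [1,5]:
  integral(1x + 2y + 2, x=1..5)
  = 1*(5^2 - 1^2)/2 + (2y + 2)*(5 - 1)
  = 12 + (2y + 2)*4
  = 12 + 8y + 8
  = 20 + 8y
Step 2: Integrate over y in [2,5]:
  integral(20 + 8y, y=2..5)
  = 20*3 + 8*(5^2 - 2^2)/2
  = 60 + 84
  = 144


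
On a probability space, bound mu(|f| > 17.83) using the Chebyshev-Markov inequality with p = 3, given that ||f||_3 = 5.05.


Chebyshev/Markov inequality: mu(|f| > eps) <= (||f||_p / eps)^p
Step 1: ||f||_3 / eps = 5.05 / 17.83 = 0.283231
Step 2: Raise to power p = 3:
  (0.283231)^3 = 0.022721
Step 3: Therefore mu(|f| > 17.83) <= 0.022721


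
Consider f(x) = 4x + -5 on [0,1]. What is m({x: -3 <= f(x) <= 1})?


f^(-1)([-3, 1]) = {x : -3 <= 4x + -5 <= 1}
Solving: (-3 - -5)/4 <= x <= (1 - -5)/4
= [0.5, 1.5]
Intersecting with [0,1]: [0.5, 1]
Measure = 1 - 0.5 = 0.5


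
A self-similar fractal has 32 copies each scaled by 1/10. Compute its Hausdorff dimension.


For a self-similar set with N copies scaled by 1/r:
dim_H = log(N)/log(r) = log(32)/log(10)
= 3.465736/2.302585
= 1.50515


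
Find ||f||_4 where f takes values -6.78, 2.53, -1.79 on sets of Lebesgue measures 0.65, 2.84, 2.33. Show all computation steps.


Step 1: Compute |f_i|^4 for each value:
  |-6.78|^4 = 2113.093799
  |2.53|^4 = 40.971521
  |-1.79|^4 = 10.266257
Step 2: Multiply by measures and sum:
  2113.093799 * 0.65 = 1373.510969
  40.971521 * 2.84 = 116.359119
  10.266257 * 2.33 = 23.920378
Sum = 1373.510969 + 116.359119 + 23.920378 = 1513.790467
Step 3: Take the p-th root:
||f||_4 = (1513.790467)^(1/4) = 6.237584


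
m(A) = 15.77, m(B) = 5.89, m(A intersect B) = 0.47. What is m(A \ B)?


m(A \ B) = m(A) - m(A n B)
= 15.77 - 0.47
= 15.3


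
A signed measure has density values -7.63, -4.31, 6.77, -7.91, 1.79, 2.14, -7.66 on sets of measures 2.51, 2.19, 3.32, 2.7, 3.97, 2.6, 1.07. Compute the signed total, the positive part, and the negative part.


Step 1: Compute signed measure on each set:
  Set 1: -7.63 * 2.51 = -19.1513
  Set 2: -4.31 * 2.19 = -9.4389
  Set 3: 6.77 * 3.32 = 22.4764
  Set 4: -7.91 * 2.7 = -21.357
  Set 5: 1.79 * 3.97 = 7.1063
  Set 6: 2.14 * 2.6 = 5.564
  Set 7: -7.66 * 1.07 = -8.1962
Step 2: Total signed measure = (-19.1513) + (-9.4389) + (22.4764) + (-21.357) + (7.1063) + (5.564) + (-8.1962)
     = -22.9967
Step 3: Positive part mu+(X) = sum of positive contributions = 35.1467
Step 4: Negative part mu-(X) = |sum of negative contributions| = 58.1434


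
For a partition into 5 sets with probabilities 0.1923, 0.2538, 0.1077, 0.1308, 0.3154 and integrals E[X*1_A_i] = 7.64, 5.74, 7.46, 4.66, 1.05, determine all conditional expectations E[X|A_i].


For each cell A_i: E[X|A_i] = E[X*1_A_i] / P(A_i)
Step 1: E[X|A_1] = 7.64 / 0.1923 = 39.729589
Step 2: E[X|A_2] = 5.74 / 0.2538 = 22.616233
Step 3: E[X|A_3] = 7.46 / 0.1077 = 69.266481
Step 4: E[X|A_4] = 4.66 / 0.1308 = 35.626911
Step 5: E[X|A_5] = 1.05 / 0.3154 = 3.329106
Verification: E[X] = sum E[X*1_A_i] = 7.64 + 5.74 + 7.46 + 4.66 + 1.05 = 26.55


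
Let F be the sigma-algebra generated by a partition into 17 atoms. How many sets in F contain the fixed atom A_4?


Each element of F is a union of some subset S of the 17 atoms.
The element contains A_4 iff A_4 is in S.
So we count subsets S of {A_1,...,A_17} with A_4 in S: choose freely among the other 16 atoms.
Count = 2^(17-1) = 2^16 = 65536.


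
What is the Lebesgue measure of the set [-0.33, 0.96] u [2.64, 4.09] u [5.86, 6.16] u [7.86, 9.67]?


For pairwise disjoint intervals, m(union) = sum of lengths.
= (0.96 - -0.33) + (4.09 - 2.64) + (6.16 - 5.86) + (9.67 - 7.86)
= 1.29 + 1.45 + 0.3 + 1.81
= 4.85


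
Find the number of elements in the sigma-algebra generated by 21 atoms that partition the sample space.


Each element of the sigma-algebra is a union of some subset of the 21 atoms.
The number of such subsets is 2^21 = 2097152.


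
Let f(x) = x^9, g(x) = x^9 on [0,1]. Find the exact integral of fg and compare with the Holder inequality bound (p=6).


Step 1: Exact integral of f*g = integral(x^18, 0, 1) = 1/19
     = 0.052632
Step 2: Holder bound with p=6, q=1.2:
  ||f||_p = (integral x^54 dx)^(1/6) = (1/55)^(1/6) = 0.51279
  ||g||_q = (integral x^10.8 dx)^(1/1.2) = (1/11.8)^(1/1.2) = 0.127869
Step 3: Holder bound = ||f||_p * ||g||_q = 0.51279 * 0.127869 = 0.06557
Verification: 0.052632 <= 0.06557 (Holder holds)


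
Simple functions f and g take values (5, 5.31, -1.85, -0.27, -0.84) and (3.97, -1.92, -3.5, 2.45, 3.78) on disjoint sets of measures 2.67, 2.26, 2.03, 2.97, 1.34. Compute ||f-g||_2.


Step 1: Compute differences f_i - g_i:
  5 - 3.97 = 1.03
  5.31 - -1.92 = 7.23
  -1.85 - -3.5 = 1.65
  -0.27 - 2.45 = -2.72
  -0.84 - 3.78 = -4.62
Step 2: Compute |diff|^2 * measure for each set:
  |1.03|^2 * 2.67 = 1.0609 * 2.67 = 2.832603
  |7.23|^2 * 2.26 = 52.2729 * 2.26 = 118.136754
  |1.65|^2 * 2.03 = 2.7225 * 2.03 = 5.526675
  |-2.72|^2 * 2.97 = 7.3984 * 2.97 = 21.973248
  |-4.62|^2 * 1.34 = 21.3444 * 1.34 = 28.601496
Step 3: Sum = 177.070776
Step 4: ||f-g||_2 = (177.070776)^(1/2) = 13.306794


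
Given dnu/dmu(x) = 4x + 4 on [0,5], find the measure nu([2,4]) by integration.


nu(A) = integral_A (dnu/dmu) dmu = integral_2^4 (4x + 4) dx
Step 1: Antiderivative F(x) = (4/2)x^2 + 4x
Step 2: F(4) = (4/2)*4^2 + 4*4 = 32 + 16 = 48
Step 3: F(2) = (4/2)*2^2 + 4*2 = 8 + 8 = 16
Step 4: nu([2,4]) = F(4) - F(2) = 48 - 16 = 32


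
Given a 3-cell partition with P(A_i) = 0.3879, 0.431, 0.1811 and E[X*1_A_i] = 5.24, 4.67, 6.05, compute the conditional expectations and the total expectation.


For each cell A_i: E[X|A_i] = E[X*1_A_i] / P(A_i)
Step 1: E[X|A_1] = 5.24 / 0.3879 = 13.508636
Step 2: E[X|A_2] = 4.67 / 0.431 = 10.835267
Step 3: E[X|A_3] = 6.05 / 0.1811 = 33.406957
Verification: E[X] = sum E[X*1_A_i] = 5.24 + 4.67 + 6.05 = 15.96


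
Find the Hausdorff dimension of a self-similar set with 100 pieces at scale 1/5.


For a self-similar set with N copies scaled by 1/r:
dim_H = log(N)/log(r) = log(100)/log(5)
= 4.60517/1.609438
= 2.861353


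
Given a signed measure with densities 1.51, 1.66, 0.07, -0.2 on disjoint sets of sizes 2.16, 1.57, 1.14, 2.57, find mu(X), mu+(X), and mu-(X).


Step 1: Compute signed measure on each set:
  Set 1: 1.51 * 2.16 = 3.2616
  Set 2: 1.66 * 1.57 = 2.6062
  Set 3: 0.07 * 1.14 = 0.0798
  Set 4: -0.2 * 2.57 = -0.514
Step 2: Total signed measure = (3.2616) + (2.6062) + (0.0798) + (-0.514)
     = 5.4336
Step 3: Positive part mu+(X) = sum of positive contributions = 5.9476
Step 4: Negative part mu-(X) = |sum of negative contributions| = 0.514


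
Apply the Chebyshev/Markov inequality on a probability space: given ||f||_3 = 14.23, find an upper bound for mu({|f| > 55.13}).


Chebyshev/Markov inequality: mu(|f| > eps) <= (||f||_p / eps)^p
Step 1: ||f||_3 / eps = 14.23 / 55.13 = 0.258117
Step 2: Raise to power p = 3:
  (0.258117)^3 = 0.017197
Step 3: Therefore mu(|f| > 55.13) <= 0.017197


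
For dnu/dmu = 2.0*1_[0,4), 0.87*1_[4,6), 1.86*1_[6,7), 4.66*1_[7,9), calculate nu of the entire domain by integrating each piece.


Integrate each piece of the Radon-Nikodym derivative:
Step 1: integral_0^4 2.0 dx = 2.0*(4-0) = 2.0*4 = 8
Step 2: integral_4^6 0.87 dx = 0.87*(6-4) = 0.87*2 = 1.74
Step 3: integral_6^7 1.86 dx = 1.86*(7-6) = 1.86*1 = 1.86
Step 4: integral_7^9 4.66 dx = 4.66*(9-7) = 4.66*2 = 9.32
Total: 8 + 1.74 + 1.86 + 9.32 = 20.92


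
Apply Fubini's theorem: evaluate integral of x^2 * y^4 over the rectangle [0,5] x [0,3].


By Fubini's theorem, the double integral factors as a product of single integrals:
Step 1: integral_0^5 x^2 dx = [x^3/3] from 0 to 5
     = 5^3/3 = 41.666667
Step 2: integral_0^3 y^4 dy = [y^5/5] from 0 to 3
     = 3^5/5 = 48.6
Step 3: Double integral = 41.666667 * 48.6 = 2025


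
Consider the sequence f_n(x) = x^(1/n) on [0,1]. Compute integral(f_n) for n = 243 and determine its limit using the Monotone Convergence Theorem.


At n = 243: f_243(x) = x^(1/243).
Step 1: integral(x^(1/243), 0, 1) = [x^(1/243+1) / (1/243+1)] from 0 to 1
     = 1 / (1/243 + 1) = 1 / ((243+1)/243) = 243/(243+1)
     = 243/244 = 0.995902
Step 2: As n -> infinity, f_n(x) = x^(1/n) -> 1 for x in (0,1], and f_n is increasing in n.
By MCT, lim_n integral(f_n) = integral(lim_n f_n) = integral(1, 0, 1) = 1.
Step 3: Verify convergence: 243/244 = 0.995902 -> 1


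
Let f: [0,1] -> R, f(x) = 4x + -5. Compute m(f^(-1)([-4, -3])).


f^(-1)([-4, -3]) = {x : -4 <= 4x + -5 <= -3}
Solving: (-4 - -5)/4 <= x <= (-3 - -5)/4
= [0.25, 0.5]
Intersecting with [0,1]: [0.25, 0.5]
Measure = 0.5 - 0.25 = 0.25


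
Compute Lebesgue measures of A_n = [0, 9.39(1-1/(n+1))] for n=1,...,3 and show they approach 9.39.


By continuity of measure from below: if A_n increases to A, then m(A_n) -> m(A).
Here A = [0, 9.39], so m(A) = 9.39
Step 1: a_1 = 9.39*(1 - 1/2) = 4.695, m(A_1) = 4.695
Step 2: a_2 = 9.39*(1 - 1/3) = 6.26, m(A_2) = 6.26
Step 3: a_3 = 9.39*(1 - 1/4) = 7.0425, m(A_3) = 7.0425
Limit: m(A_n) -> m([0,9.39]) = 9.39


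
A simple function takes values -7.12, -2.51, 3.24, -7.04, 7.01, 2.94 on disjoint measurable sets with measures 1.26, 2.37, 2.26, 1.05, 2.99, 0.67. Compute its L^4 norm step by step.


Step 1: Compute |f_i|^4 for each value:
  |-7.12|^4 = 2569.922191
  |-2.51|^4 = 39.69126
  |3.24|^4 = 110.199606
  |-7.04|^4 = 2456.352195
  |7.01|^4 = 2414.749428
  |2.94|^4 = 74.711821
Step 2: Multiply by measures and sum:
  2569.922191 * 1.26 = 3238.101961
  39.69126 * 2.37 = 94.068286
  110.199606 * 2.26 = 249.051109
  2456.352195 * 1.05 = 2579.169804
  2414.749428 * 2.99 = 7220.10079
  74.711821 * 0.67 = 50.05692
Sum = 3238.101961 + 94.068286 + 249.051109 + 2579.169804 + 7220.10079 + 50.05692 = 13430.54887
Step 3: Take the p-th root:
||f||_4 = (13430.54887)^(1/4) = 10.765233


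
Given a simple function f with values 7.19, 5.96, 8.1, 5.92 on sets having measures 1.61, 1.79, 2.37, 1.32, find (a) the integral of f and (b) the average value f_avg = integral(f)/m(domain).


Step 1: Integral = sum(value_i * measure_i)
= 7.19*1.61 + 5.96*1.79 + 8.1*2.37 + 5.92*1.32
= 11.5759 + 10.6684 + 19.197 + 7.8144
= 49.2557
Step 2: Total measure of domain = 1.61 + 1.79 + 2.37 + 1.32 = 7.09
Step 3: Average value = 49.2557 / 7.09 = 6.947207


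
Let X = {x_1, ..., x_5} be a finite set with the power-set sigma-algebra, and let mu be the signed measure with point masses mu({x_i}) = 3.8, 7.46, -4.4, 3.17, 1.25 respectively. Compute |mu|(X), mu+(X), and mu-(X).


Step 1: Every measurable set is a union of atoms (the cells / points), so a Hahn decomposition is
  obtained by grouping atoms by sign: P = union of atoms with mu > 0, N = union of the remaining atoms.
  Atoms in P (indices): 1, 2, 4, 5;  atoms in N (indices): 3
  Positive values: 3.8, 7.46, 3.17, 1.25
  Negative values: -4.4
Step 2: mu+(X) = mu(P) = sum of positive atom values = 15.68
Step 3: mu-(X) = -mu(N) = sum of |negative atom values| = 4.4
Step 4: |mu|(X) = mu+(X) + mu-(X) = 15.68 + 4.4 = 20.08


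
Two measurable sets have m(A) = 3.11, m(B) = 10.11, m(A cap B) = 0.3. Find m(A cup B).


By inclusion-exclusion: m(A u B) = m(A) + m(B) - m(A n B)
= 3.11 + 10.11 - 0.3
= 12.92


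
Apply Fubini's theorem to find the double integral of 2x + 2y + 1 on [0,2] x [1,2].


By Fubini, integrate in x first, then y.
Step 1: Fix y, integrate over x in [0,2]:
  integral(2x + 2y + 1, x=0..2)
  = 2*(2^2 - 0^2)/2 + (2y + 1)*(2 - 0)
  = 4 + (2y + 1)*2
  = 4 + 4y + 2
  = 6 + 4y
Step 2: Integrate over y in [1,2]:
  integral(6 + 4y, y=1..2)
  = 6*1 + 4*(2^2 - 1^2)/2
  = 6 + 6
  = 12


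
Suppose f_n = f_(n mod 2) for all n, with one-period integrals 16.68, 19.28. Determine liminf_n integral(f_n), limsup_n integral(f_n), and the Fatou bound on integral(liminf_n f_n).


The sequence (integral(f_n)) is periodic with period 2, repeating the values 16.68, 19.28 indefinitely.
Step 1: For a periodic sequence, every tail (a_m, a_(m+1), ...) contains all 2 period values infinitely often.
Step 2: Hence inf of every tail = min of the period values = min(16.68, 19.28) = 16.68.
        liminf_n integral(f_n) = sup over m of (inf of tail from m) = 16.68.
Step 3: Similarly sup of every tail = max of the period values = 19.28.
        limsup_n integral(f_n) = 19.28.
Step 4: Fatou's lemma: integral(liminf_n f_n) <= liminf_n integral(f_n) = 16.68.
        So the integral of the pointwise liminf is at most 16.68.


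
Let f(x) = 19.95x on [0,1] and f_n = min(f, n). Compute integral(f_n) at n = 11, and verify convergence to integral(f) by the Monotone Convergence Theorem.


f(x) = 19.95x on [0,1]; f_n(x) = min(19.95x, n). At n = 11:
Step 1: f(x) reaches 11 at x = 11/19.95 = 0.551378
Step 2: integral(f_11) = integral(19.95x, 0, 0.551378) + integral(11, 0.551378, 1)
       = 19.95*0.551378^2/2 + 11*(1 - 0.551378)
       = 3.032581 + 4.934837
       = 7.967419
Step 3: As n -> infinity, f_n increases to f, so by MCT integral(f_n) -> integral(f) = 19.95/2 = 9.975.
Convergence: integral(f_11) = 7.967419 -> 9.975 as n -> infinity


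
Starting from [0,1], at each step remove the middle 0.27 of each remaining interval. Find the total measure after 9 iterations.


Step 1: At each step, fraction remaining = 1 - 0.27 = 0.73
Step 2: After 9 steps, measure = (0.73)^9
Result = 0.058872


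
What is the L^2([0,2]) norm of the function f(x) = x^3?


Step 1: ||f||_2 = (integral_0^2 |x^3|^2 dx)^(1/2)
     = (integral_0^2 x^6 dx)^(1/2)
Step 2: integral_0^2 x^6 dx = [x^7/(7)] from 0 to 2 = 2^7/7
     = 128/7 = 18.285714
Step 3: ||f||_2 = (18.285714)^(1/2) = 4.27618


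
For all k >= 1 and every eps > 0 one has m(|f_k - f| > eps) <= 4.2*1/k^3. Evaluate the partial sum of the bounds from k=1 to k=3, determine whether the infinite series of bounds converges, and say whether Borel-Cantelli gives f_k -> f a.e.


Step 1: List the terms 4.2*1/k^3 for k = 1 to 3:
  k=1: 4.2
  k=2: 0.525
  k=3: 0.155556
Step 2: Partial sum = 4.2 + 0.525 + 0.155556
     = 4.880556
Step 3: The full series sum_(k>=1) 4.2*1/k^3 converges (p-series with p = 3 > 1; a constant multiple of a convergent series converges).
Step 4: Fix eps > 0. Since sum_k m(|f_k - f| > eps) < infinity, the Borel-Cantelli lemma gives
        m(limsup_k {|f_k - f| > eps}) = 0, i.e. for a.e. x, |f_k(x) - f(x)| <= eps for all large k.
        Applying this with eps = 1/j for j = 1, 2, ... and intersecting the countably many full-measure sets,
        for a.e. x we get limsup_k |f_k(x) - f(x)| <= 1/j for every j, hence f_k -> f almost everywhere.
Conclusion: series converges; Borel-Cantelli yields f_k -> f a.e.


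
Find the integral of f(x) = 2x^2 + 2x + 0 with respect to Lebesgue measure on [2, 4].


The Lebesgue integral of a Riemann-integrable function agrees with the Riemann integral.
Antiderivative F(x) = (2/3)x^3 + (2/2)x^2 + 0x
F(4) = (2/3)*4^3 + (2/2)*4^2 + 0*4
     = (2/3)*64 + (2/2)*16 + 0*4
     = 42.666667 + 16 + 0
     = 58.666667
F(2) = 9.333333
Integral = F(4) - F(2) = 58.666667 - 9.333333 = 49.333333


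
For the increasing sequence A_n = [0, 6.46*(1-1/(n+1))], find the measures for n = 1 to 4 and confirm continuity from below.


By continuity of measure from below: if A_n increases to A, then m(A_n) -> m(A).
Here A = [0, 6.46], so m(A) = 6.46
Step 1: a_1 = 6.46*(1 - 1/2) = 3.23, m(A_1) = 3.23
Step 2: a_2 = 6.46*(1 - 1/3) = 4.3067, m(A_2) = 4.3067
Step 3: a_3 = 6.46*(1 - 1/4) = 4.845, m(A_3) = 4.845
Step 4: a_4 = 6.46*(1 - 1/5) = 5.168, m(A_4) = 5.168
Limit: m(A_n) -> m([0,6.46]) = 6.46


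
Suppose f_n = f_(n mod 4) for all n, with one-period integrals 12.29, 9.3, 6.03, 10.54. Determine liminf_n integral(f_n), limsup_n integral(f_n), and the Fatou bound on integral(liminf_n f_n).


The sequence (integral(f_n)) is periodic with period 4, repeating the values 12.29, 9.3, 6.03, 10.54 indefinitely.
Step 1: For a periodic sequence, every tail (a_m, a_(m+1), ...) contains all 4 period values infinitely often.
Step 2: Hence inf of every tail = min of the period values = min(12.29, 9.3, 6.03, 10.54) = 6.03.
        liminf_n integral(f_n) = sup over m of (inf of tail from m) = 6.03.
Step 3: Similarly sup of every tail = max of the period values = 12.29.
        limsup_n integral(f_n) = 12.29.
Step 4: Fatou's lemma: integral(liminf_n f_n) <= liminf_n integral(f_n) = 6.03.
        So the integral of the pointwise liminf is at most 6.03.


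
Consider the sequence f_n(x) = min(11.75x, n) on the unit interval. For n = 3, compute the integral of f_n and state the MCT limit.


f(x) = 11.75x on [0,1]; f_n(x) = min(11.75x, n). At n = 3:
Step 1: f(x) reaches 3 at x = 3/11.75 = 0.255319
Step 2: integral(f_3) = integral(11.75x, 0, 0.255319) + integral(3, 0.255319, 1)
       = 11.75*0.255319^2/2 + 3*(1 - 0.255319)
       = 0.382979 + 2.234043
       = 2.617021
Step 3: As n -> infinity, f_n increases to f, so by MCT integral(f_n) -> integral(f) = 11.75/2 = 5.875.
Convergence: integral(f_3) = 2.617021 -> 5.875 as n -> infinity


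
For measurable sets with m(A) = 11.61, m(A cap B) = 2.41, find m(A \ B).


m(A \ B) = m(A) - m(A n B)
= 11.61 - 2.41
= 9.2


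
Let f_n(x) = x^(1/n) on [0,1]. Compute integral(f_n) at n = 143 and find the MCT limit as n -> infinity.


At n = 143: f_143(x) = x^(1/143).
Step 1: integral(x^(1/143), 0, 1) = [x^(1/143+1) / (1/143+1)] from 0 to 1
     = 1 / (1/143 + 1) = 1 / ((143+1)/143) = 143/(143+1)
     = 143/144 = 0.993056
Step 2: As n -> infinity, f_n(x) = x^(1/n) -> 1 for x in (0,1], and f_n is increasing in n.
By MCT, lim_n integral(f_n) = integral(lim_n f_n) = integral(1, 0, 1) = 1.
Step 3: Verify convergence: 143/144 = 0.993056 -> 1


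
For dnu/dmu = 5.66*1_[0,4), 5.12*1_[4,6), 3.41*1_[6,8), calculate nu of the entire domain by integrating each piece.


Integrate each piece of the Radon-Nikodym derivative:
Step 1: integral_0^4 5.66 dx = 5.66*(4-0) = 5.66*4 = 22.64
Step 2: integral_4^6 5.12 dx = 5.12*(6-4) = 5.12*2 = 10.24
Step 3: integral_6^8 3.41 dx = 3.41*(8-6) = 3.41*2 = 6.82
Total: 22.64 + 10.24 + 6.82 = 39.7


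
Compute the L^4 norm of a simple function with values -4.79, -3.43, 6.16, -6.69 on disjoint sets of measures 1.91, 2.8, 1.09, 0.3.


Step 1: Compute |f_i|^4 for each value:
  |-4.79|^4 = 526.431725
  |-3.43|^4 = 138.412872
  |6.16|^4 = 1439.868559
  |-6.69|^4 = 2003.108487
Step 2: Multiply by measures and sum:
  526.431725 * 1.91 = 1005.484594
  138.412872 * 2.8 = 387.556042
  1439.868559 * 1.09 = 1569.45673
  2003.108487 * 0.3 = 600.932546
Sum = 1005.484594 + 387.556042 + 1569.45673 + 600.932546 = 3563.429912
Step 3: Take the p-th root:
||f||_4 = (3563.429912)^(1/4) = 7.72622


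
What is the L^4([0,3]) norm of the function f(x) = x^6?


Step 1: ||f||_4 = (integral_0^3 |x^6|^4 dx)^(1/4)
     = (integral_0^3 x^24 dx)^(1/4)
Step 2: integral_0^3 x^24 dx = [x^25/(25)] from 0 to 3 = 3^25/25
     = 847288609443/25 = 3.389154e+10
Step 3: ||f||_4 = (3.389154e+10)^(1/4) = 429.064753


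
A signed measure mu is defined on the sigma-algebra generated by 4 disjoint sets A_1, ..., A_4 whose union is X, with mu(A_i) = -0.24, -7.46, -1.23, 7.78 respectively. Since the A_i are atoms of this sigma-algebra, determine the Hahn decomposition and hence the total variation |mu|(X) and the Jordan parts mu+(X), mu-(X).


Step 1: Every measurable set is a union of atoms (the cells / points), so a Hahn decomposition is
  obtained by grouping atoms by sign: P = union of atoms with mu > 0, N = union of the remaining atoms.
  Atoms in P (indices): 4;  atoms in N (indices): 1, 2, 3
  Positive values: 7.78
  Negative values: -0.24, -7.46, -1.23
Step 2: mu+(X) = mu(P) = sum of positive atom values = 7.78
Step 3: mu-(X) = -mu(N) = sum of |negative atom values| = 8.93
Step 4: |mu|(X) = mu+(X) + mu-(X) = 7.78 + 8.93 = 16.71


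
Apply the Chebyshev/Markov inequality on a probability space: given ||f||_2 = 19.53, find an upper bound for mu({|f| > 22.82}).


Chebyshev/Markov inequality: mu(|f| > eps) <= (||f||_p / eps)^p
Step 1: ||f||_2 / eps = 19.53 / 22.82 = 0.855828
Step 2: Raise to power p = 2:
  (0.855828)^2 = 0.732442
Step 3: Therefore mu(|f| > 22.82) <= 0.732442


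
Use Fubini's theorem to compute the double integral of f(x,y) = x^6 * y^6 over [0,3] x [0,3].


By Fubini's theorem, the double integral factors as a product of single integrals:
Step 1: integral_0^3 x^6 dx = [x^7/7] from 0 to 3
     = 3^7/7 = 312.428571
Step 2: integral_0^3 y^6 dy = [y^7/7] from 0 to 3
     = 3^7/7 = 312.428571
Step 3: Double integral = 312.428571 * 312.428571 = 97611.612245


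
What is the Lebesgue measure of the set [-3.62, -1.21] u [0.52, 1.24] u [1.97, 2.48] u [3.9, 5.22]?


For pairwise disjoint intervals, m(union) = sum of lengths.
= (-1.21 - -3.62) + (1.24 - 0.52) + (2.48 - 1.97) + (5.22 - 3.9)
= 2.41 + 0.72 + 0.51 + 1.32
= 4.96


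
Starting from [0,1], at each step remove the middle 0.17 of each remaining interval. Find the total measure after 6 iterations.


Step 1: At each step, fraction remaining = 1 - 0.17 = 0.83
Step 2: After 6 steps, measure = (0.83)^6
Step 3: Computing the power step by step:
  After step 1: 0.83
  After step 2: 0.6889
  After step 3: 0.571787
  After step 4: 0.474583
  After step 5: 0.393904
  ...
Result = 0.32694


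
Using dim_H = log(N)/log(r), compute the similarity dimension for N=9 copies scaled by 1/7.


For a self-similar set with N copies scaled by 1/r:
dim_H = log(N)/log(r) = log(9)/log(7)
= 2.197225/1.94591
= 1.12915


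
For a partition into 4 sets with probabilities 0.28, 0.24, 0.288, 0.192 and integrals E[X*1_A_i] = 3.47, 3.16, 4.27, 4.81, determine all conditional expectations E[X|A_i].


For each cell A_i: E[X|A_i] = E[X*1_A_i] / P(A_i)
Step 1: E[X|A_1] = 3.47 / 0.28 = 12.392857
Step 2: E[X|A_2] = 3.16 / 0.24 = 13.166667
Step 3: E[X|A_3] = 4.27 / 0.288 = 14.826389
Step 4: E[X|A_4] = 4.81 / 0.192 = 25.052083
Verification: E[X] = sum E[X*1_A_i] = 3.47 + 3.16 + 4.27 + 4.81 = 15.71


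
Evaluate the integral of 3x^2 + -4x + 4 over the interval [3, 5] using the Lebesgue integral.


The Lebesgue integral of a Riemann-integrable function agrees with the Riemann integral.
Antiderivative F(x) = (3/3)x^3 + (-4/2)x^2 + 4x
F(5) = (3/3)*5^3 + (-4/2)*5^2 + 4*5
     = (3/3)*125 + (-4/2)*25 + 4*5
     = 125 + -50 + 20
     = 95
F(3) = 21
Integral = F(5) - F(3) = 95 - 21 = 74


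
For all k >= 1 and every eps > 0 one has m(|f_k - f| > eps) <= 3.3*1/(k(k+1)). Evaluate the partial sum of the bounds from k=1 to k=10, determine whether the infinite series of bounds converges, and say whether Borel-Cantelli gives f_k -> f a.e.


Step 1: List the terms 3.3*1/(k(k+1)) for k = 1 to 10:
  k=1: 1.65
  k=2: 0.55
  k=3: 0.275
  k=4: 0.165
  k=5: 0.11
  k=6: 0.078571
  k=7: 0.058929
  k=8: 0.045833
  k=9: 0.036667
  k=10: 0.03
Step 2: Partial sum = 1.65 + 0.55 + 0.275 + 0.165 + 0.11 + 0.078571 + 0.058929 + 0.045833 + 0.036667 + 0.03
     = 3
Step 3: The full series sum_(k>=1) 3.3*1/(k(k+1)) converges (telescoping series sum 1/(k(k+1)) = 1; a constant multiple of a convergent series converges).
Step 4: Fix eps > 0. Since sum_k m(|f_k - f| > eps) < infinity, the Borel-Cantelli lemma gives
        m(limsup_k {|f_k - f| > eps}) = 0, i.e. for a.e. x, |f_k(x) - f(x)| <= eps for all large k.
        Applying this with eps = 1/j for j = 1, 2, ... and intersecting the countably many full-measure sets,
        for a.e. x we get limsup_k |f_k(x) - f(x)| <= 1/j for every j, hence f_k -> f almost everywhere.
Conclusion: series converges; Borel-Cantelli yields f_k -> f a.e.


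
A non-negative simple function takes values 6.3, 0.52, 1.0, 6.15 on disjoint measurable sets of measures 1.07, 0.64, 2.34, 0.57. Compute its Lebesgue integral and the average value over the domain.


Step 1: Integral = sum(value_i * measure_i)
= 6.3*1.07 + 0.52*0.64 + 1.0*2.34 + 6.15*0.57
= 6.741 + 0.3328 + 2.34 + 3.5055
= 12.9193
Step 2: Total measure of domain = 1.07 + 0.64 + 2.34 + 0.57 = 4.62
Step 3: Average value = 12.9193 / 4.62 = 2.796385


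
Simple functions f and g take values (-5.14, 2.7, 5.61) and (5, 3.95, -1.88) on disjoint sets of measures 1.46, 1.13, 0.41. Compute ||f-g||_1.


Step 1: Compute differences f_i - g_i:
  -5.14 - 5 = -10.14
  2.7 - 3.95 = -1.25
  5.61 - -1.88 = 7.49
Step 2: Compute |diff|^1 * measure for each set:
  |-10.14|^1 * 1.46 = 10.14 * 1.46 = 14.8044
  |-1.25|^1 * 1.13 = 1.25 * 1.13 = 1.4125
  |7.49|^1 * 0.41 = 7.49 * 0.41 = 3.0709
Step 3: Sum = 19.2878
Step 4: ||f-g||_1 = (19.2878)^(1/1) = 19.2878


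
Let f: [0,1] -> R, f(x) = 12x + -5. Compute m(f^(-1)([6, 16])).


f^(-1)([6, 16]) = {x : 6 <= 12x + -5 <= 16}
Solving: (6 - -5)/12 <= x <= (16 - -5)/12
= [0.916667, 1.75]
Intersecting with [0,1]: [0.916667, 1]
Measure = 1 - 0.916667 = 0.083333


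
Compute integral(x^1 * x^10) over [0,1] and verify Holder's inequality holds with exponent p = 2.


Step 1: Exact integral of f*g = integral(x^11, 0, 1) = 1/12
     = 0.083333
Step 2: Holder bound with p=2, q=2:
  ||f||_p = (integral x^2 dx)^(1/2) = (1/3)^(1/2) = 0.57735
  ||g||_q = (integral x^20 dx)^(1/2) = (1/21)^(1/2) = 0.218218
Step 3: Holder bound = ||f||_p * ||g||_q = 0.57735 * 0.218218 = 0.125988
Verification: 0.083333 <= 0.125988 (Holder holds)
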